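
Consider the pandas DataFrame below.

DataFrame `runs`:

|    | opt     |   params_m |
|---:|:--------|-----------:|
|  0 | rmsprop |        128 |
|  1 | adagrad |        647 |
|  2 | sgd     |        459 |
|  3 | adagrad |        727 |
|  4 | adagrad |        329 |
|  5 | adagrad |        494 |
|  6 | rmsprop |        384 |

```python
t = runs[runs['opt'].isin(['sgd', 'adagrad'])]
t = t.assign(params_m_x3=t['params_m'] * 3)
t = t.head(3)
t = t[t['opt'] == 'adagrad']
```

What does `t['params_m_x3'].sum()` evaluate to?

4122

filter rows where opt in ['sgd', 'adagrad']:
       opt  params_m
1  adagrad       647
2      sgd       459
3  adagrad       727
4  adagrad       329
5  adagrad       494
add column params_m_x3 = t['params_m'] * 3:
       opt  params_m  params_m_x3
1  adagrad       647         1941
2      sgd       459         1377
3  adagrad       727         2181
4  adagrad       329          987
5  adagrad       494         1482
take first 3 rows:
       opt  params_m  params_m_x3
1  adagrad       647         1941
2      sgd       459         1377
3  adagrad       727         2181
filter rows where opt == 'adagrad':
       opt  params_m  params_m_x3
1  adagrad       647         1941
3  adagrad       727         2181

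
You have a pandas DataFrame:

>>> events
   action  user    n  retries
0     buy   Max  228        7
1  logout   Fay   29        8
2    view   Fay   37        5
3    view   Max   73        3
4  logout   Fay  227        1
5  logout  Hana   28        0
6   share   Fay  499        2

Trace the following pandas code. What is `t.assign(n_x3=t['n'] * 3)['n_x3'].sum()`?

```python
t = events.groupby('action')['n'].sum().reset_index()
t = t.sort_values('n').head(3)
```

group by action, sum of n:
action
buy       228
logout    284
share     499
view      110
Name: n, dtype: int64
reset_index():
   action    n
0     buy  228
1  logout  284
2   share  499
3    view  110
sort by n:
   action    n
3    view  110
0     buy  228
1  logout  284
2   share  499
take first 3 rows:
   action    n
3    view  110
0     buy  228
1  logout  284
add column n_x3 = t['n'] * 3:
   action    n  n_x3
3    view  110   330
0     buy  228   684
1  logout  284   852
Reading off the sum of column 'n_x3', we get 1866.

1866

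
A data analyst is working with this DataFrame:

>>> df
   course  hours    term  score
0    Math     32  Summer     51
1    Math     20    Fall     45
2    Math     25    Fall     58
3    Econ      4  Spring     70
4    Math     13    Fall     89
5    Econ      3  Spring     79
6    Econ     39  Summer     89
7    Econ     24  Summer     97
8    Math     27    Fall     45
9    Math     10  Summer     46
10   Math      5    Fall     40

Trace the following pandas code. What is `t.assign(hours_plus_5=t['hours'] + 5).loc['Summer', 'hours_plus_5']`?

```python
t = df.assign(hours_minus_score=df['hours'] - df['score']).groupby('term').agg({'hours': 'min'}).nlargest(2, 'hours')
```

15

add column hours_minus_score = df['hours'] - df['score']:
   course  hours    term  score  hours_minus_score
0    Math     32  Summer     51                -19
1    Math     20    Fall     45                -25
2    Math     25    Fall     58                -33
3    Econ      4  Spring     70                -66
4    Math     13    Fall     89                -76
5    Econ      3  Spring     79                -76
6    Econ     39  Summer     89                -50
7    Econ     24  Summer     97                -73
8    Math     27    Fall     45                -18
9    Math     10  Summer     46                -36
10   Math      5    Fall     40                -35
group by term, min of hours:
        hours
term         
Fall        5
Spring      3
Summer     10
take 2 rows with largest hours:
        hours
term         
Summer     10
Fall        5
add column hours_plus_5 = t['hours'] + 5:
        hours  hours_plus_5
term                       
Summer     10            15
Fall        5            10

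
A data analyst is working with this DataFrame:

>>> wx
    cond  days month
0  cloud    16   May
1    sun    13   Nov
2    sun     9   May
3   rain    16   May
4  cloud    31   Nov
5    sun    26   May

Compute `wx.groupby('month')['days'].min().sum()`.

22

group by month, min of days:
month
May     9
Nov    13
Name: days, dtype: int64
Taking the sum of the resulting series gives 22.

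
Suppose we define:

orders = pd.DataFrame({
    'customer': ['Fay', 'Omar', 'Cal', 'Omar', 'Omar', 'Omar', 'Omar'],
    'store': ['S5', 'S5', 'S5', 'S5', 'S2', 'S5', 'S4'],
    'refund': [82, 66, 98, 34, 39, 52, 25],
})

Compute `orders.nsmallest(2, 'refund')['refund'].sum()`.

take 2 rows with smallest refund:
  customer store  refund
6     Omar    S4      25
3     Omar    S5      34
sum of column 'refund' → 59

59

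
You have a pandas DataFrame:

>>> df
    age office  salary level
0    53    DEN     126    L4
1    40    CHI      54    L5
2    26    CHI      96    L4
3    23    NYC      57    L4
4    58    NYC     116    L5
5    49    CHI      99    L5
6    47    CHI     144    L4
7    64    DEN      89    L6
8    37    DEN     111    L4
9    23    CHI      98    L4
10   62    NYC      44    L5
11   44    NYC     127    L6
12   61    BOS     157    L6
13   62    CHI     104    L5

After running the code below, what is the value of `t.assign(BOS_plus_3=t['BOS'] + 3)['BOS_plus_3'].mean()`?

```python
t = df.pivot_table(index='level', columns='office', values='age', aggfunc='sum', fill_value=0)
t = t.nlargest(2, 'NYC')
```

33.5

pivot: rows=level, cols=office, sum(age):
office  BOS  CHI  DEN  NYC
level                     
L4        0   96   90   23
L5        0  151    0  120
L6       61    0   64   44
take 2 rows with largest NYC:
office  BOS  CHI  DEN  NYC
level                     
L5        0  151    0  120
L6       61    0   64   44
add column BOS_plus_3 = t['BOS'] + 3:
office  BOS  CHI  DEN  NYC  BOS_plus_3
level                                 
L5        0  151    0  120           3
L6       61    0   64   44          64
Finally, mean of column 'BOS_plus_3' = 33.5.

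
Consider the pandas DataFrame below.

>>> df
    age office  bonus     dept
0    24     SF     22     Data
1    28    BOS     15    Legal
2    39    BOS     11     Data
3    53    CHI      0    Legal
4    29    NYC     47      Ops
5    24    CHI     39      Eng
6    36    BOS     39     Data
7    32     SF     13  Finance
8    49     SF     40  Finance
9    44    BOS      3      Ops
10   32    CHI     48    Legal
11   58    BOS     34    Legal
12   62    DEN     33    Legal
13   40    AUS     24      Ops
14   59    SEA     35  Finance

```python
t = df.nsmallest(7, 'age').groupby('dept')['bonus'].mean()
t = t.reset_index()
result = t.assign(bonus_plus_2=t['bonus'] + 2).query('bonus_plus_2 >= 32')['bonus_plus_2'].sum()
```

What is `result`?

take 7 rows with smallest age:
    age office  bonus     dept
0    24     SF     22     Data
5    24    CHI     39      Eng
1    28    BOS     15    Legal
4    29    NYC     47      Ops
7    32     SF     13  Finance
10   32    CHI     48    Legal
6    36    BOS     39     Data
group by dept, mean of bonus:
dept
Data       30.5
Eng        39.0
Finance    13.0
Legal      31.5
Ops        47.0
Name: bonus, dtype: float64
reset_index():
      dept  bonus
0     Data   30.5
1      Eng   39.0
2  Finance   13.0
3    Legal   31.5
4      Ops   47.0
add column bonus_plus_2 = t['bonus'] + 2:
      dept  bonus  bonus_plus_2
0     Data   30.5          32.5
1      Eng   39.0          41.0
2  Finance   13.0          15.0
3    Legal   31.5          33.5
4      Ops   47.0          49.0
filter rows where bonus_plus_2 >= 32:
    dept  bonus  bonus_plus_2
0   Data   30.5          32.5
1    Eng   39.0          41.0
3  Legal   31.5          33.5
4    Ops   47.0          49.0
Reading off the sum of column 'bonus_plus_2', we get 156.0.

156.0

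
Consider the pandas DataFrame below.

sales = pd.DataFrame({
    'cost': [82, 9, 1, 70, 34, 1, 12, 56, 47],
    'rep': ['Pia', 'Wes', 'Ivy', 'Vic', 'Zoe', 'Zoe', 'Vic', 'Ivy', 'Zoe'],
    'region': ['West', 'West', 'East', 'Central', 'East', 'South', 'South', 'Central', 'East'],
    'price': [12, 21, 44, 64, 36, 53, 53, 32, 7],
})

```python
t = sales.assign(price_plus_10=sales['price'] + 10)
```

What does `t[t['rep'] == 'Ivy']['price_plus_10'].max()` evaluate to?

add column price_plus_10 = sales['price'] + 10:
   cost  rep   region  price  price_plus_10
0    82  Pia     West     12             22
1     9  Wes     West     21             31
2     1  Ivy     East     44             54
3    70  Vic  Central     64             74
4    34  Zoe     East     36             46
5     1  Zoe    South     53             63
6    12  Vic    South     53             63
7    56  Ivy  Central     32             42
8    47  Zoe     East      7             17
filter rows where rep == 'Ivy':
   cost  rep   region  price  price_plus_10
2     1  Ivy     East     44             54
7    56  Ivy  Central     32             42
max of column 'price_plus_10' → 54

54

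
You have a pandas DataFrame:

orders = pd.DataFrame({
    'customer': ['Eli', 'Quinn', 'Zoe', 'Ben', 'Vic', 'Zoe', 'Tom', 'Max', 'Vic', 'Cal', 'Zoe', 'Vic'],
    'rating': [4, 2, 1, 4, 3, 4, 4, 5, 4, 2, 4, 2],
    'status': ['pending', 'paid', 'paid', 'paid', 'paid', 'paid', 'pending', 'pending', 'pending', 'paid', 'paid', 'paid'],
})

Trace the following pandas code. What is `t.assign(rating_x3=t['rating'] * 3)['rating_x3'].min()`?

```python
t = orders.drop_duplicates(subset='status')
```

drop duplicate status (keep=first):
  customer  rating   status
0      Eli       4  pending
1    Quinn       2     paid
add column rating_x3 = t['rating'] * 3:
  customer  rating   status  rating_x3
0      Eli       4  pending         12
1    Quinn       2     paid          6
The min of column 'rating_x3' is 6.

6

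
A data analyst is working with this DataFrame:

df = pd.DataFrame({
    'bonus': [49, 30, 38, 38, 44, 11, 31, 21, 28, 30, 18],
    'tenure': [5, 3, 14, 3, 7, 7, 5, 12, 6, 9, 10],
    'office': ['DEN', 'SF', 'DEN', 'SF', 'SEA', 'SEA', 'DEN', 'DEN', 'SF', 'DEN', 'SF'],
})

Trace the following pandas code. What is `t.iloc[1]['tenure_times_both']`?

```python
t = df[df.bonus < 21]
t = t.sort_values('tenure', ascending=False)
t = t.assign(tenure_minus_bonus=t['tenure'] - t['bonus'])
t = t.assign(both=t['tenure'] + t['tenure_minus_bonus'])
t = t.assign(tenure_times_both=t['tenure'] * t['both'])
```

filter rows where bonus < 21:
    bonus  tenure office
5      11       7    SEA
10     18      10     SF
sort by tenure descending:
    bonus  tenure office
10     18      10     SF
5      11       7    SEA
add column tenure_minus_bonus = t['tenure'] - t['bonus']:
    bonus  tenure office  tenure_minus_bonus
10     18      10     SF                  -8
5      11       7    SEA                  -4
add column both = t['tenure'] + t['tenure_minus_bonus']:
    bonus  tenure office  tenure_minus_bonus  both
10     18      10     SF                  -8     2
5      11       7    SEA                  -4     3
add column tenure_times_both = t['tenure'] * t['both']:
    bonus  tenure office  tenure_minus_bonus  both  tenure_times_both
10     18      10     SF                  -8     2                 20
5      11       7    SEA                  -4     3                 21
Finally, value at position 1, column 'tenure_times_both' = 21.

21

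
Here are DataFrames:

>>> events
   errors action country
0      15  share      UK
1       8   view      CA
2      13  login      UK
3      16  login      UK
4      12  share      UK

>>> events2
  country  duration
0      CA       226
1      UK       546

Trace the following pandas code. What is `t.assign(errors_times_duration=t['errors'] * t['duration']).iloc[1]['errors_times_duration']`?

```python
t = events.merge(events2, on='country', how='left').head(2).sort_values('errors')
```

merge on 'country' (how='left') → 5 rows:
   errors action country  duration
0      15  share      UK       546
1       8   view      CA       226
2      13  login      UK       546
3      16  login      UK       546
4      12  share      UK       546
take first 2 rows:
   errors action country  duration
0      15  share      UK       546
1       8   view      CA       226
sort by errors:
   errors action country  duration
1       8   view      CA       226
0      15  share      UK       546
add column errors_times_duration = t['errors'] * t['duration']:
   errors action country  duration  errors_times_duration
1       8   view      CA       226                   1808
0      15  share      UK       546                   8190
The value at position 1, column 'errors_times_duration' is 8190.

8190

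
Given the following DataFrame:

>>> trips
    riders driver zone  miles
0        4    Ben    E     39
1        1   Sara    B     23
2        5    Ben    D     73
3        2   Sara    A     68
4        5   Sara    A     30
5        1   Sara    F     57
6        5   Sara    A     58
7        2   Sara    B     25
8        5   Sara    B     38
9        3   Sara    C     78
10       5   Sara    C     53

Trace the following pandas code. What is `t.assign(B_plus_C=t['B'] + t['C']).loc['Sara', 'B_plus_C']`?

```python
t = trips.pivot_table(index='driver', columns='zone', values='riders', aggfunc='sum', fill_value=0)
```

pivot: rows=driver, cols=zone, sum(riders):
zone     A  B  C  D  E  F
driver                   
Ben      0  0  0  5  4  0
Sara    12  8  8  0  0  1
add column B_plus_C = t['B'] + t['C']:
zone     A  B  C  D  E  F  B_plus_C
driver                             
Ben      0  0  0  5  4  0         0
Sara    12  8  8  0  0  1        16
Reading off the value at row 'Sara', column 'B_plus_C', we get 16.

16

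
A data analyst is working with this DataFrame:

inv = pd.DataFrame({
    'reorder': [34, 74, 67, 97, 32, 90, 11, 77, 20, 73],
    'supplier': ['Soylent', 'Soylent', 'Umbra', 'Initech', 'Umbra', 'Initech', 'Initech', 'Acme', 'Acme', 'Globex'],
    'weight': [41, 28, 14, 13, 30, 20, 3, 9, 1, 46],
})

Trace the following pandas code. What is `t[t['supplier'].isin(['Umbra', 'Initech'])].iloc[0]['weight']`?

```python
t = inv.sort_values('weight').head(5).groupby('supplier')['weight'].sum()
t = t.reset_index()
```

sort by weight:
   reorder supplier  weight
8       20     Acme       1
6       11  Initech       3
7       77     Acme       9
3       97  Initech      13
2       67    Umbra      14
5       90  Initech      20
1       74  Soylent      28
4       32    Umbra      30
0       34  Soylent      41
9       73   Globex      46
take first 5 rows:
   reorder supplier  weight
8       20     Acme       1
6       11  Initech       3
7       77     Acme       9
3       97  Initech      13
2       67    Umbra      14
group by supplier, sum of weight:
supplier
Acme       10
Initech    16
Umbra      14
Name: weight, dtype: int64
reset_index():
  supplier  weight
0     Acme      10
1  Initech      16
2    Umbra      14
filter rows where supplier in ['Umbra', 'Initech']:
  supplier  weight
1  Initech      16
2    Umbra      14

16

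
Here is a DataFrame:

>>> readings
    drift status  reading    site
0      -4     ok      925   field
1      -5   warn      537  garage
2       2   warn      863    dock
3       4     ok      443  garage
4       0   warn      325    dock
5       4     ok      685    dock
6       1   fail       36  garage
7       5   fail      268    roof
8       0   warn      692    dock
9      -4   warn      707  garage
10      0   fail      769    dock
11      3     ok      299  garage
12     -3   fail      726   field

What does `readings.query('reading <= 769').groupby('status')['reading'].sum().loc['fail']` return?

filter rows where reading <= 769:
    drift status  reading    site
1      -5   warn      537  garage
3       4     ok      443  garage
4       0   warn      325    dock
5       4     ok      685    dock
6       1   fail       36  garage
7       5   fail      268    roof
8       0   warn      692    dock
9      -4   warn      707  garage
10      0   fail      769    dock
11      3     ok      299  garage
12     -3   fail      726   field
group by status, sum of reading:
status
fail    1799
ok      1427
warn    2261
Name: reading, dtype: int64
Then the value at index 'fail': 1799

1799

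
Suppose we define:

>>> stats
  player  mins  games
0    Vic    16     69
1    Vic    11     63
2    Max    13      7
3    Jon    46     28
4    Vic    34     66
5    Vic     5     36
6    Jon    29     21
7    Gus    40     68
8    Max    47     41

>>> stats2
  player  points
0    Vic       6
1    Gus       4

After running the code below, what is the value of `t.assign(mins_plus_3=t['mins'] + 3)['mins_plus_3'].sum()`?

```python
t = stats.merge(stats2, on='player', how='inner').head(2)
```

33

merge on 'player' (how='inner') → 5 rows:
  player  mins  games  points
0    Vic    16     69       6
1    Vic    11     63       6
2    Vic    34     66       6
3    Vic     5     36       6
4    Gus    40     68       4
take first 2 rows:
  player  mins  games  points
0    Vic    16     69       6
1    Vic    11     63       6
add column mins_plus_3 = t['mins'] + 3:
  player  mins  games  points  mins_plus_3
0    Vic    16     69       6           19
1    Vic    11     63       6           14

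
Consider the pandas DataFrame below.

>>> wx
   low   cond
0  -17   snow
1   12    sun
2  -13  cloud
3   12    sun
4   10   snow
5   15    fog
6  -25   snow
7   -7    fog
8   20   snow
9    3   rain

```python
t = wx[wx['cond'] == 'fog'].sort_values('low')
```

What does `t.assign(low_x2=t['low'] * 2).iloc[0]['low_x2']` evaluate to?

filter rows where cond == 'fog':
   low cond
5   15  fog
7   -7  fog
sort by low:
   low cond
7   -7  fog
5   15  fog
add column low_x2 = t['low'] * 2:
   low cond  low_x2
7   -7  fog     -14
5   15  fog      30
Taking the value at position 0, column 'low_x2' gives -14.

-14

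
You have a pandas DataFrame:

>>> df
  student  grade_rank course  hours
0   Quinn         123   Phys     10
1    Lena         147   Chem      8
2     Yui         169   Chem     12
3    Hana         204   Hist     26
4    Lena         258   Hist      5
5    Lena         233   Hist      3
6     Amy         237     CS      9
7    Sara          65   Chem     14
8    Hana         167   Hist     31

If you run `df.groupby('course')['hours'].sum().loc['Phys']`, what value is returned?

group by course, sum of hours:
course
CS       9
Chem    34
Hist    65
Phys    10
Name: hours, dtype: int64
Then the value at index 'Phys': 10

10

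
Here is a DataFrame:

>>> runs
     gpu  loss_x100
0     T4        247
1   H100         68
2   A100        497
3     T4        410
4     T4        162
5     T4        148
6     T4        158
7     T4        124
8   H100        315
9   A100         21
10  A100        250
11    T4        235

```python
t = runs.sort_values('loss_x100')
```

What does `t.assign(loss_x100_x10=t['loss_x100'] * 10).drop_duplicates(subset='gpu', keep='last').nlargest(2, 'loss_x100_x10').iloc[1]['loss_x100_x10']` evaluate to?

4100

sort by loss_x100:
     gpu  loss_x100
9   A100         21
1   H100         68
7     T4        124
5     T4        148
6     T4        158
4     T4        162
11    T4        235
0     T4        247
10  A100        250
8   H100        315
3     T4        410
2   A100        497
add column loss_x100_x10 = t['loss_x100'] * 10:
     gpu  loss_x100  loss_x100_x10
9   A100         21            210
1   H100         68            680
7     T4        124           1240
5     T4        148           1480
6     T4        158           1580
4     T4        162           1620
11    T4        235           2350
0     T4        247           2470
10  A100        250           2500
8   H100        315           3150
3     T4        410           4100
2   A100        497           4970
drop duplicate gpu (keep=last):
    gpu  loss_x100  loss_x100_x10
8  H100        315           3150
3    T4        410           4100
2  A100        497           4970
take 2 rows with largest loss_x100_x10:
    gpu  loss_x100  loss_x100_x10
2  A100        497           4970
3    T4        410           4100
Taking the value at position 1, column 'loss_x100_x10' gives 4100.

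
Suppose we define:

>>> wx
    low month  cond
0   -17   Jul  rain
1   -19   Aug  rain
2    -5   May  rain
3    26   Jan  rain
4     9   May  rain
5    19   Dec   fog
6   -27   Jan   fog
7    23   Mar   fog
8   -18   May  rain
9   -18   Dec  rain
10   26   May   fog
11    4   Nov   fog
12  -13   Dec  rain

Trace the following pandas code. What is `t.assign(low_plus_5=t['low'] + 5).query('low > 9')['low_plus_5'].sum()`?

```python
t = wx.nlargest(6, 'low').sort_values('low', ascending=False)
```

114

take 6 rows with largest low:
    low month  cond
3    26   Jan  rain
10   26   May   fog
7    23   Mar   fog
5    19   Dec   fog
4     9   May  rain
11    4   Nov   fog
sort by low descending:
    low month  cond
3    26   Jan  rain
10   26   May   fog
7    23   Mar   fog
5    19   Dec   fog
4     9   May  rain
11    4   Nov   fog
add column low_plus_5 = t['low'] + 5:
    low month  cond  low_plus_5
3    26   Jan  rain          31
10   26   May   fog          31
7    23   Mar   fog          28
5    19   Dec   fog          24
4     9   May  rain          14
11    4   Nov   fog           9
filter rows where low > 9:
    low month  cond  low_plus_5
3    26   Jan  rain          31
10   26   May   fog          31
7    23   Mar   fog          28
5    19   Dec   fog          24
Then the sum of column 'low_plus_5': 114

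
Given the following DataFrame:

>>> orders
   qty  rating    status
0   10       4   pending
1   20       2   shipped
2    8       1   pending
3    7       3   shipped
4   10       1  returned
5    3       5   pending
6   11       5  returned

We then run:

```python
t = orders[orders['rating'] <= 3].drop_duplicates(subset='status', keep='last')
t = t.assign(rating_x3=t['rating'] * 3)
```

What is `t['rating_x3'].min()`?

3

filter rows where rating <= 3:
   qty  rating    status
1   20       2   shipped
2    8       1   pending
3    7       3   shipped
4   10       1  returned
drop duplicate status (keep=last):
   qty  rating    status
2    8       1   pending
3    7       3   shipped
4   10       1  returned
add column rating_x3 = t['rating'] * 3:
   qty  rating    status  rating_x3
2    8       1   pending          3
3    7       3   shipped          9
4   10       1  returned          3
Then the min of column 'rating_x3': 3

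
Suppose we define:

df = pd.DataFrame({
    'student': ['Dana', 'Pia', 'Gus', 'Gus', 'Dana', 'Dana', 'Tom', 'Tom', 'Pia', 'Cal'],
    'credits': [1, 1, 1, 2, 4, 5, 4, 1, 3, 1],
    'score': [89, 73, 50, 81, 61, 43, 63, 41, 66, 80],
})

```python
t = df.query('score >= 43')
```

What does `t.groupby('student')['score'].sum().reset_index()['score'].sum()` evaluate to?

filter rows where score >= 43:
  student  credits  score
0    Dana        1     89
1     Pia        1     73
2     Gus        1     50
3     Gus        2     81
4    Dana        4     61
5    Dana        5     43
6     Tom        4     63
8     Pia        3     66
9     Cal        1     80
group by student, sum of score:
student
Cal      80
Dana    193
Gus     131
Pia     139
Tom      63
Name: score, dtype: int64
reset_index():
  student  score
0     Cal     80
1    Dana    193
2     Gus    131
3     Pia    139
4     Tom     63

606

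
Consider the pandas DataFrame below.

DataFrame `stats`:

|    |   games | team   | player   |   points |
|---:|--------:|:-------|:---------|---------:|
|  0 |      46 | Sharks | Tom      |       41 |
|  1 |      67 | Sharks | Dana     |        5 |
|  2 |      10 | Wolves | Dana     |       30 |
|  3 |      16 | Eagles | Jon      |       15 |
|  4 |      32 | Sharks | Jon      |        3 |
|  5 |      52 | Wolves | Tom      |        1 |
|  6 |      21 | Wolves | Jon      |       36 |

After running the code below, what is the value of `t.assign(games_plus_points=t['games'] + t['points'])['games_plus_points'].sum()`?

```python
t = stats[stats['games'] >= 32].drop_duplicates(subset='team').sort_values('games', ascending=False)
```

140

filter rows where games >= 32:
   games    team player  points
0     46  Sharks    Tom      41
1     67  Sharks   Dana       5
4     32  Sharks    Jon       3
5     52  Wolves    Tom       1
drop duplicate team (keep=first):
   games    team player  points
0     46  Sharks    Tom      41
5     52  Wolves    Tom       1
sort by games descending:
   games    team player  points
5     52  Wolves    Tom       1
0     46  Sharks    Tom      41
add column games_plus_points = t['games'] + t['points']:
   games    team player  points  games_plus_points
5     52  Wolves    Tom       1                 53
0     46  Sharks    Tom      41                 87
Finally, sum of column 'games_plus_points' = 140.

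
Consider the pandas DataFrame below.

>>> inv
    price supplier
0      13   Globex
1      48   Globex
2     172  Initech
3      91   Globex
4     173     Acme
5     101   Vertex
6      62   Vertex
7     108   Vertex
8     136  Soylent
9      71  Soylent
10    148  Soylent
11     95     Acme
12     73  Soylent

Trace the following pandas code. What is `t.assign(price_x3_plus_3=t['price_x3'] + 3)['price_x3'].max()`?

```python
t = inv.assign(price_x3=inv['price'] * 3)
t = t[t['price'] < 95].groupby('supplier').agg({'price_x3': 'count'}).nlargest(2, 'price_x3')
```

3

add column price_x3 = inv['price'] * 3:
    price supplier  price_x3
0      13   Globex        39
1      48   Globex       144
2     172  Initech       516
3      91   Globex       273
4     173     Acme       519
5     101   Vertex       303
6      62   Vertex       186
7     108   Vertex       324
8     136  Soylent       408
9      71  Soylent       213
10    148  Soylent       444
11     95     Acme       285
12     73  Soylent       219
filter rows where price < 95:
    price supplier  price_x3
0      13   Globex        39
1      48   Globex       144
3      91   Globex       273
6      62   Vertex       186
9      71  Soylent       213
12     73  Soylent       219
group by supplier, count of price_x3:
          price_x3
supplier          
Globex           3
Soylent          2
Vertex           1
take 2 rows with largest price_x3:
          price_x3
supplier          
Globex           3
Soylent          2
add column price_x3_plus_3 = t['price_x3'] + 3:
          price_x3  price_x3_plus_3
supplier                           
Globex           3                6
Soylent          2                5
Taking the max of column 'price_x3' gives 3.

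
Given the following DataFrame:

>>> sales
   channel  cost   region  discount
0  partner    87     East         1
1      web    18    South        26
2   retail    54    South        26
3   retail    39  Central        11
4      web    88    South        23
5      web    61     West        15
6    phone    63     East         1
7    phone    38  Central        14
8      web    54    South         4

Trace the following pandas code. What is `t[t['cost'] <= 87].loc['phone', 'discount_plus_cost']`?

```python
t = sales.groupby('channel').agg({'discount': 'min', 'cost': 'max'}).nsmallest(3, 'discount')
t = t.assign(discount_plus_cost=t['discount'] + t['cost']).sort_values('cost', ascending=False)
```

64

group by channel: min(discount), max(cost):
         discount  cost
channel                
partner         1    87
phone           1    63
retail         11    54
web             4    88
take 3 rows with smallest discount:
         discount  cost
channel                
partner         1    87
phone           1    63
web             4    88
add column discount_plus_cost = t['discount'] + t['cost']:
         discount  cost  discount_plus_cost
channel                                    
partner         1    87                  88
phone           1    63                  64
web             4    88                  92
sort by cost descending:
         discount  cost  discount_plus_cost
channel                                    
web             4    88                  92
partner         1    87                  88
phone           1    63                  64
filter rows where cost <= 87:
         discount  cost  discount_plus_cost
channel                                    
partner         1    87                  88
phone           1    63                  64
value at row 'phone', column 'discount_plus_cost' → 64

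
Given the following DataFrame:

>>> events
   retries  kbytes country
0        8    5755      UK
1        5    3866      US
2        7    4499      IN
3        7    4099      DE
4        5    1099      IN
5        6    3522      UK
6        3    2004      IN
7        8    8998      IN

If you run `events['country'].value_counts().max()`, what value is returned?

4

value_counts of country:
country
IN    4
UK    2
US    1
DE    1
Name: count, dtype: int64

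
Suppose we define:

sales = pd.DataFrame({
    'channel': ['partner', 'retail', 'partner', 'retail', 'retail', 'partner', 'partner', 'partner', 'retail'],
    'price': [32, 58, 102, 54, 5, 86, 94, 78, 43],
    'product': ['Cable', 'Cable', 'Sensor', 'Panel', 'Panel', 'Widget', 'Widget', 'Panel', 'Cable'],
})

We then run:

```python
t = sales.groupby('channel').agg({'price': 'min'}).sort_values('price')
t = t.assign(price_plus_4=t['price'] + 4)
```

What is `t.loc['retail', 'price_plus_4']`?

group by channel, min of price:
         price
channel       
partner     32
retail       5
sort by price:
         price
channel       
retail       5
partner     32
add column price_plus_4 = t['price'] + 4:
         price  price_plus_4
channel                     
retail       5             9
partner     32            36
The value at row 'retail', column 'price_plus_4' is 9.

9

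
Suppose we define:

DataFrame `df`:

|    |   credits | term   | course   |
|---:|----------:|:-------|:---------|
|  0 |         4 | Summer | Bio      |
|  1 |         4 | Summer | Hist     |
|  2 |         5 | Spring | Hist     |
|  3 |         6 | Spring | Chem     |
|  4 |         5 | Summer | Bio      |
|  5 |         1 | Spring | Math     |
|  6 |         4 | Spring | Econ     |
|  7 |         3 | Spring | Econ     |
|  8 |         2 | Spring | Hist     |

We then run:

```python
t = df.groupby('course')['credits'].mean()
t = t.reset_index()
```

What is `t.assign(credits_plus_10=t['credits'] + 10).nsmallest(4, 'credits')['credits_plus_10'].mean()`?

13.1666666667

group by course, mean of credits:
course
Bio     4.500000
Chem    6.000000
Econ    3.500000
Hist    3.666667
Math    1.000000
Name: credits, dtype: float64
reset_index():
  course   credits
0    Bio  4.500000
1   Chem  6.000000
2   Econ  3.500000
3   Hist  3.666667
4   Math  1.000000
add column credits_plus_10 = t['credits'] + 10:
  course   credits  credits_plus_10
0    Bio  4.500000        14.500000
1   Chem  6.000000        16.000000
2   Econ  3.500000        13.500000
3   Hist  3.666667        13.666667
4   Math  1.000000        11.000000
take 4 rows with smallest credits:
  course   credits  credits_plus_10
4   Math  1.000000        11.000000
2   Econ  3.500000        13.500000
3   Hist  3.666667        13.666667
0    Bio  4.500000        14.500000
The mean of column 'credits_plus_10' is 13.1666666667.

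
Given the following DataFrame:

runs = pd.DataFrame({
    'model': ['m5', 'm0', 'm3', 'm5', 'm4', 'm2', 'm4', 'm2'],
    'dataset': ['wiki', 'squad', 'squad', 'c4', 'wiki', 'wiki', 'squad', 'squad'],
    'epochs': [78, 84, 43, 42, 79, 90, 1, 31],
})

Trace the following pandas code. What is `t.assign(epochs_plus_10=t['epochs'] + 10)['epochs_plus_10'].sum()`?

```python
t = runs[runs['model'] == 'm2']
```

141

filter rows where model == 'm2':
  model dataset  epochs
5    m2    wiki      90
7    m2   squad      31
add column epochs_plus_10 = t['epochs'] + 10:
  model dataset  epochs  epochs_plus_10
5    m2    wiki      90             100
7    m2   squad      31              41
The sum of column 'epochs_plus_10' is 141.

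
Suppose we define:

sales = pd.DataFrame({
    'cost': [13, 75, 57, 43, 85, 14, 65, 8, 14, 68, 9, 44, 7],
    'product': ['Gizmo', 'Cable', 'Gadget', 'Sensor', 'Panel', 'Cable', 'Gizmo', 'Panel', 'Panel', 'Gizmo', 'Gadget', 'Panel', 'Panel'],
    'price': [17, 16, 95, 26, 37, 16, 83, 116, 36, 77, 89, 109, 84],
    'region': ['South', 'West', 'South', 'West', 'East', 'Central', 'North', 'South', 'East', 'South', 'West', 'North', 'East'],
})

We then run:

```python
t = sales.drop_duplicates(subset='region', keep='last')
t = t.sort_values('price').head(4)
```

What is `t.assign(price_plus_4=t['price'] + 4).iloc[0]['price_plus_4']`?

drop duplicate region (keep=last):
    cost product  price   region
5     14   Cable     16  Central
9     68   Gizmo     77    South
10     9  Gadget     89     West
11    44   Panel    109    North
12     7   Panel     84     East
sort by price:
    cost product  price   region
5     14   Cable     16  Central
9     68   Gizmo     77    South
12     7   Panel     84     East
10     9  Gadget     89     West
11    44   Panel    109    North
take first 4 rows:
    cost product  price   region
5     14   Cable     16  Central
9     68   Gizmo     77    South
12     7   Panel     84     East
10     9  Gadget     89     West
add column price_plus_4 = t['price'] + 4:
    cost product  price   region  price_plus_4
5     14   Cable     16  Central            20
9     68   Gizmo     77    South            81
12     7   Panel     84     East            88
10     9  Gadget     89     West            93

20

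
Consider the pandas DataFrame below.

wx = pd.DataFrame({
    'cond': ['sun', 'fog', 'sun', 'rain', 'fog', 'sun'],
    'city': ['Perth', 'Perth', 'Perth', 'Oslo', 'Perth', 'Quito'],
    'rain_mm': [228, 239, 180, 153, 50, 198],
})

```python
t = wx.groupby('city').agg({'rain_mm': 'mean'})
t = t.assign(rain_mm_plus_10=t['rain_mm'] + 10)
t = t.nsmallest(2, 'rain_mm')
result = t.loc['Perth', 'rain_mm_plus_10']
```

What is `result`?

group by city, mean of rain_mm:
       rain_mm
city          
Oslo    153.00
Perth   174.25
Quito   198.00
add column rain_mm_plus_10 = t['rain_mm'] + 10:
       rain_mm  rain_mm_plus_10
city                           
Oslo    153.00           163.00
Perth   174.25           184.25
Quito   198.00           208.00
take 2 rows with smallest rain_mm:
       rain_mm  rain_mm_plus_10
city                           
Oslo    153.00           163.00
Perth   174.25           184.25

184.25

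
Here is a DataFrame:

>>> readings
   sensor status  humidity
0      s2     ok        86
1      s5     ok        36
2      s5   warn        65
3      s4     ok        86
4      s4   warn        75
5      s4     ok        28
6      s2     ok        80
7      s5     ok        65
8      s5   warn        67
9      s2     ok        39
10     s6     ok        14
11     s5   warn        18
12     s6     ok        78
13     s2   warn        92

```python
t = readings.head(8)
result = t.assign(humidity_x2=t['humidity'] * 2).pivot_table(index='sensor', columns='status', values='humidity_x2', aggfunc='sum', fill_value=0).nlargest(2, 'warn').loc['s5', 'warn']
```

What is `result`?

130

take first 8 rows:
  sensor status  humidity
0     s2     ok        86
1     s5     ok        36
2     s5   warn        65
3     s4     ok        86
4     s4   warn        75
5     s4     ok        28
6     s2     ok        80
7     s5     ok        65
add column humidity_x2 = t['humidity'] * 2:
  sensor status  humidity  humidity_x2
0     s2     ok        86          172
1     s5     ok        36           72
2     s5   warn        65          130
3     s4     ok        86          172
4     s4   warn        75          150
5     s4     ok        28           56
6     s2     ok        80          160
7     s5     ok        65          130
pivot: rows=sensor, cols=status, sum(humidity_x2):
status   ok  warn
sensor           
s2      332     0
s4      228   150
s5      202   130
take 2 rows with largest warn:
status   ok  warn
sensor           
s4      228   150
s5      202   130
Taking the value at row 's5', column 'warn' gives 130.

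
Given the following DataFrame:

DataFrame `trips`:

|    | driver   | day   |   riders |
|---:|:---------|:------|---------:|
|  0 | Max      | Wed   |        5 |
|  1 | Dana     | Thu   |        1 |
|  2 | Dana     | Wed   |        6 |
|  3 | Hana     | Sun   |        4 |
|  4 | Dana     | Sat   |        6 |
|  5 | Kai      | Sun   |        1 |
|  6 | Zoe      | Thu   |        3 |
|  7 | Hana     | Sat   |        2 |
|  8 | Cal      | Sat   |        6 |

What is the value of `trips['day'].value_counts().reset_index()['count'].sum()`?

value_counts of day:
day
Sat    3
Wed    2
Thu    2
Sun    2
Name: count, dtype: int64
reset_index():
   day  count
0  Sat      3
1  Wed      2
2  Thu      2
3  Sun      2

9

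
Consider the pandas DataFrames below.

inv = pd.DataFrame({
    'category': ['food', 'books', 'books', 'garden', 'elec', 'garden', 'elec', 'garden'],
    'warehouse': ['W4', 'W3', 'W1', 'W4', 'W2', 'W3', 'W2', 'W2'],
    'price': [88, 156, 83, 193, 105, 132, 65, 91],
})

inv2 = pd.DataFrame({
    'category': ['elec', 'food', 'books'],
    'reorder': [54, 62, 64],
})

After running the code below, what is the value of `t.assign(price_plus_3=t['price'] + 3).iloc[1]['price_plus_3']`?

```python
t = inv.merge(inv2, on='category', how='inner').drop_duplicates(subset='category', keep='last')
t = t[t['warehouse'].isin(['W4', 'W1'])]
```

86

merge on 'category' (how='inner') → 5 rows:
  category warehouse  price  reorder
0     food        W4     88       62
1    books        W3    156       64
2    books        W1     83       64
3     elec        W2    105       54
4     elec        W2     65       54
drop duplicate category (keep=last):
  category warehouse  price  reorder
0     food        W4     88       62
2    books        W1     83       64
4     elec        W2     65       54
filter rows where warehouse in ['W4', 'W1']:
  category warehouse  price  reorder
0     food        W4     88       62
2    books        W1     83       64
add column price_plus_3 = t['price'] + 3:
  category warehouse  price  reorder  price_plus_3
0     food        W4     88       62            91
2    books        W1     83       64            86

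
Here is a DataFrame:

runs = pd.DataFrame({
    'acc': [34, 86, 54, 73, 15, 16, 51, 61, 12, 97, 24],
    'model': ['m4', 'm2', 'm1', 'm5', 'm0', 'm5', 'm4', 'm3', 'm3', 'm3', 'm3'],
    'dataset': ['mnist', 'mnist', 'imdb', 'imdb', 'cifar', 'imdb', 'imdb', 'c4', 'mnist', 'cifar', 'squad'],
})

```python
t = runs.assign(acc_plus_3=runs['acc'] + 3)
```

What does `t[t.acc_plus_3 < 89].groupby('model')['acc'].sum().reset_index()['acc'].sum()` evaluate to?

340

add column acc_plus_3 = runs['acc'] + 3:
    acc model dataset  acc_plus_3
0    34    m4   mnist          37
1    86    m2   mnist          89
2    54    m1    imdb          57
3    73    m5    imdb          76
4    15    m0   cifar          18
5    16    m5    imdb          19
6    51    m4    imdb          54
7    61    m3      c4          64
8    12    m3   mnist          15
9    97    m3   cifar         100
10   24    m3   squad          27
filter rows where acc_plus_3 < 89:
    acc model dataset  acc_plus_3
0    34    m4   mnist          37
2    54    m1    imdb          57
3    73    m5    imdb          76
4    15    m0   cifar          18
5    16    m5    imdb          19
6    51    m4    imdb          54
7    61    m3      c4          64
8    12    m3   mnist          15
10   24    m3   squad          27
group by model, sum of acc:
model
m0    15
m1    54
m3    97
m4    85
m5    89
Name: acc, dtype: int64
reset_index():
  model  acc
0    m0   15
1    m1   54
2    m3   97
3    m4   85
4    m5   89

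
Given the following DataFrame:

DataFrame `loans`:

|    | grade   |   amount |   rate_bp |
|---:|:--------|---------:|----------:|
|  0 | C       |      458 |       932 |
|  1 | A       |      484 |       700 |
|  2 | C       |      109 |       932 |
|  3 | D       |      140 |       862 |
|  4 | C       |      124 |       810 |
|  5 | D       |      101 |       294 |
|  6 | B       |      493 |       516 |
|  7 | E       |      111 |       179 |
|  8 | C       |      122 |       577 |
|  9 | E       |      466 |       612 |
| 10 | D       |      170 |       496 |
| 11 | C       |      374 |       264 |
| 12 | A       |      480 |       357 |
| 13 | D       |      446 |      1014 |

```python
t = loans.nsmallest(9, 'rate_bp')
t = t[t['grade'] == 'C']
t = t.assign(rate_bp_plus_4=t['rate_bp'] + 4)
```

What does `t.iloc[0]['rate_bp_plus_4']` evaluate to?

take 9 rows with smallest rate_bp:
   grade  amount  rate_bp
7      E     111      179
11     C     374      264
5      D     101      294
12     A     480      357
10     D     170      496
6      B     493      516
8      C     122      577
9      E     466      612
1      A     484      700
filter rows where grade == 'C':
   grade  amount  rate_bp
11     C     374      264
8      C     122      577
add column rate_bp_plus_4 = t['rate_bp'] + 4:
   grade  amount  rate_bp  rate_bp_plus_4
11     C     374      264             268
8      C     122      577             581
So iloc[0]['rate_bp_plus_4'] = 268.

268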